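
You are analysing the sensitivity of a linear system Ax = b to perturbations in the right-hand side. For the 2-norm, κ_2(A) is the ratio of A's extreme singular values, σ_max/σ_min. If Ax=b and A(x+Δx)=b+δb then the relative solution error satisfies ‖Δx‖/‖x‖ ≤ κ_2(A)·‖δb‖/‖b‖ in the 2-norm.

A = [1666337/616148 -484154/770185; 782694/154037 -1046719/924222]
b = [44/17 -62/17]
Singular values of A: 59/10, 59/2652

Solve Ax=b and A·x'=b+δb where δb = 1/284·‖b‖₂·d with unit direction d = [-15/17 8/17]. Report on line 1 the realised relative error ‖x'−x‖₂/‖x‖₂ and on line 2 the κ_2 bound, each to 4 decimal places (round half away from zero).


largest singular value 59/10, smallest 59/2652
κ = σ_max/σ_min = (59/10)/(59/2652) = 265.2000
worst-case relative error ≤ 265.2000 × 1/284 = 0.9338
solve Ax = b  →  x = [-39.7983 -175.3369]
‖b‖₂ = 4.4721 and ‖x‖₂ = 179.7969
with δb = [-0.0139 0.0074], A·Δx = δb → ‖Δx‖ = 0.7078
relative error = 0.0039
so the bound overstates the realised error by a factor of ≈ 237.2025 (computed from the unrounded values)

0.0039
0.9338


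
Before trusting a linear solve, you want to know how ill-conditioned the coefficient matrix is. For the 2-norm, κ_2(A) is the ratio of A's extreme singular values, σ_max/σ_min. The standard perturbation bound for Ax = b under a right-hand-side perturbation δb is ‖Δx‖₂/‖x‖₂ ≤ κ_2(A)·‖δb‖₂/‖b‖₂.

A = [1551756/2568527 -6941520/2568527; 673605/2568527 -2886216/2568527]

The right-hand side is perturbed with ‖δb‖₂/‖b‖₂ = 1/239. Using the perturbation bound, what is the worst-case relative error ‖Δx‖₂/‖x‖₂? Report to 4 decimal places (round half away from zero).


1.2602

M = AᵀA = [16933079169/39037461241 -75240916200/39037461241; -75240916200/39037461241 334407945024/39037461241]. tr(M)=209007153/23222761, det(M)=20736/23222761
λ_max, λ_min = (209007153/23222761 ± √43682063816477025/539296628463121)/2 = 9, 2304/23222761
κ_2(A) = √(λ_max/λ_min) = √(9 / (2304/23222761)) = 301.1875
worst-case relative error ≤ 301.1875 × 1/239 = 1.2602


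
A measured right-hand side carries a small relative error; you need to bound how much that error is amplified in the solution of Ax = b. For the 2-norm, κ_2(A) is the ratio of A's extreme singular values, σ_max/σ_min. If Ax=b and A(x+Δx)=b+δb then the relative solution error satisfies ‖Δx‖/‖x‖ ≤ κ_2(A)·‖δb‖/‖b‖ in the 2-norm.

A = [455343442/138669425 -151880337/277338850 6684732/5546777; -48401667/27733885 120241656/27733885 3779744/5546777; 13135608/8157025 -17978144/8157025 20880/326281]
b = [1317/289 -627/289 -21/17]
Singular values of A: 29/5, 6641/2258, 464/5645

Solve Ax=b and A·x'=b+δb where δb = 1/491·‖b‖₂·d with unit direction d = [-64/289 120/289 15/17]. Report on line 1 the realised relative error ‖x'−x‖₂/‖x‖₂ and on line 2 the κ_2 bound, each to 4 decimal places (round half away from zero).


from the listed singular values, σ₁ = 29/5, σ_n = 464/5645
condition number: (29/5) ÷ (464/5645) = 70.5625
worst-case relative error ≤ 70.5625 × 1/491 = 0.1437
solve Ax = b  →  x = [14.7707 10.4315 -31.7240]
2-norm of b is 5.1962; of x, 36.5158
re-solving with b+δb shifts x by Δx of norm 0.1287
realised ‖Δx‖/‖x‖ = 0.0035
realised/bound (from unrounded values) ≈ 0.0245

0.0035
0.1437


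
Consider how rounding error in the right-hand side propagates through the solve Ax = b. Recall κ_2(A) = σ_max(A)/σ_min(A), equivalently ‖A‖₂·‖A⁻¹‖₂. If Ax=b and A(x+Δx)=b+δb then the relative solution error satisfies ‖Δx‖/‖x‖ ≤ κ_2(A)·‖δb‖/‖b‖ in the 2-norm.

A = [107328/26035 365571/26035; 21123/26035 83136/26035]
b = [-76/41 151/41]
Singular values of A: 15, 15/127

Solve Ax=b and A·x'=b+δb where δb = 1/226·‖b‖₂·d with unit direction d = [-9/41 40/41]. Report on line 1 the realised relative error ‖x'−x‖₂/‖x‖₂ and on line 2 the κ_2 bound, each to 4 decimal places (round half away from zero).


0.0046
0.5619

largest singular value 15, smallest 15/127
condition number: 15 ÷ (15/127) = 127.0000
worst-case relative error ≤ 127.0000 × 1/226 = 0.5619
solve Ax = b  →  x = [-32.5307 9.4187]
2-norm of b is 4.1231; of x, 33.8667
re-solving with b+δb shifts x by Δx of norm 0.1545
dividing the unrounded norms, ‖Δx‖/‖x‖ = 0.0046
so the bound overstates the realised error by a factor of ≈ 123.2083 (computed from the unrounded values)


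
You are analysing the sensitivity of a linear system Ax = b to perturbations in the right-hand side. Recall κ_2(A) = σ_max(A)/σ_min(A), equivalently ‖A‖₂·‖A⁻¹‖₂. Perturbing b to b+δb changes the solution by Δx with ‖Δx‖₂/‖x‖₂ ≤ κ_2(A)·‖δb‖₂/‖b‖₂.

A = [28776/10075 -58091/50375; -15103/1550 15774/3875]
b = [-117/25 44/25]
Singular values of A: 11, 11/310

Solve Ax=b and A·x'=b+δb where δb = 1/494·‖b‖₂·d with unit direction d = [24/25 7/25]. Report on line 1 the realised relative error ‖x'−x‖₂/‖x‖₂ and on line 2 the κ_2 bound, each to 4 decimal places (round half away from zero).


from the listed singular values, σ₁ = 11, σ_n = 11/310
κ_2(A) = 11 / (11/310) = 310.0000
worst-case relative error ≤ 310.0000 × 1/494 = 0.6275
solve Ax = b  →  x = [-43.6084 -103.9510]
2-norm of b is 5.0000; of x, 112.7276
δb = ε·‖b‖·d = [0.0097 0.0028]; solving A·Δx = δb gives ‖Δx‖ = 0.2852
realised ‖Δx‖/‖x‖ = 0.0025
realised/bound (from unrounded values) ≈ 0.0040

0.0025
0.6275


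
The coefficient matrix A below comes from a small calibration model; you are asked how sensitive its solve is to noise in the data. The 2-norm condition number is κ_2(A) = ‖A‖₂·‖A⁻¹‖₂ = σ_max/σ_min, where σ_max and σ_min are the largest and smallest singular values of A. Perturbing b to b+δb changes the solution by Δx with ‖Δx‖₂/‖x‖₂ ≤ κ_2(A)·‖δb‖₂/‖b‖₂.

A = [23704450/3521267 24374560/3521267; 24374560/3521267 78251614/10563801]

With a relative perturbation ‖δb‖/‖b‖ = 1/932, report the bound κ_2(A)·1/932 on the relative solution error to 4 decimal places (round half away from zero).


M = AᵀA = [1374578032100/14743544929 4329019354240/44230634787; 4329019354240/44230634787 13638986528356/132691904361]. tr(M)=30927691816/157778721, det(M)=600250000/157778721
solving λ² − 30927691816/157778721·λ + 600250000/157778721 = 0 gives λ = 196, 3062500/157778721
κ = σ_max/σ_min = 14/(1750/12561) = 100.4880
worst-case relative error ≤ 100.4880 × 1/932 = 0.1078

0.1078


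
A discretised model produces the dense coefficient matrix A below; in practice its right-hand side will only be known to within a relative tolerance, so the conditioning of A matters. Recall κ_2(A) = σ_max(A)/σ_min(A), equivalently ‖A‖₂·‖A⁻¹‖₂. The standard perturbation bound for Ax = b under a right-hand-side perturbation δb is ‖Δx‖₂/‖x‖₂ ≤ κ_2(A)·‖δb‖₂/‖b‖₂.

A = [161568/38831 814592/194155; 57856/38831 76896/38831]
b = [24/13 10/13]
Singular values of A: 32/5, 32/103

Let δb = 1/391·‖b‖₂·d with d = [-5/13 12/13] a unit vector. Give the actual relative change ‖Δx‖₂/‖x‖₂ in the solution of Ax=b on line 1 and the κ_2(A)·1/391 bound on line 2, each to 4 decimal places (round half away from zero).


σ_max = 32/5, σ_min = 32/103
condition number: (32/5) ÷ (32/103) = 20.6000
κ_2(A)·‖δb‖/‖b‖ = 0.0527
solve Ax = b  →  x = [0.2155 0.2263]
‖b‖₂ = 2.0000 and ‖x‖₂ = 0.3125
re-solving with b+δb shifts x by Δx of norm 0.0165
realised ‖Δx‖/‖x‖ = 0.0527
so the bound is sharp here: realised error equals the bound

0.0527
0.0527


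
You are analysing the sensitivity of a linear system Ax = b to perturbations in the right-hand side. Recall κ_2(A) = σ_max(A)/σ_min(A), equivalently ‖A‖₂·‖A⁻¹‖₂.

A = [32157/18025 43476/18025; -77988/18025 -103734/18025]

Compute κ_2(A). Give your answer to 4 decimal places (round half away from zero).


360.5000

M = AᵀA = [7116200793/324900625 9488064924/324900625; 9488064924/324900625 12650905332/324900625]. tr(M)=158136849/2599205, det(M)=9253764/324900625
λ_max, λ_min = (158136849/2599205 ± √625162333347493929/168896665800625)/2 = 1521/25, 6084/12996025
so κ_2 = √((1521/25) / (6084/12996025)) = 360.5000


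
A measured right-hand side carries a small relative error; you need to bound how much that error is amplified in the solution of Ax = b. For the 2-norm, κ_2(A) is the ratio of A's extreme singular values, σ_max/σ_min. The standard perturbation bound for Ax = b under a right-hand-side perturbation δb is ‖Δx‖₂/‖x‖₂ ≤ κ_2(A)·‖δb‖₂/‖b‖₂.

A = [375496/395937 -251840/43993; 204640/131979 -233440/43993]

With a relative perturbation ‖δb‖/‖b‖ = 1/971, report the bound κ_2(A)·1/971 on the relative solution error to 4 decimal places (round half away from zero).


M = AᵀA = [615808576/186404409 -282851840/20711601; -282851840/20711601 140211200/2301289]. tr(M)=7122496/110889, det(M)=1638400/110889
solving λ² − 7122496/110889·λ + 1638400/110889 = 0 gives λ = 64, 25600/110889
κ_2(A) = √(λ_max/λ_min) = √(64 / (25600/110889)) = 16.6500
perturbation bound = 16.6500·1/971 = 0.0171

0.0171


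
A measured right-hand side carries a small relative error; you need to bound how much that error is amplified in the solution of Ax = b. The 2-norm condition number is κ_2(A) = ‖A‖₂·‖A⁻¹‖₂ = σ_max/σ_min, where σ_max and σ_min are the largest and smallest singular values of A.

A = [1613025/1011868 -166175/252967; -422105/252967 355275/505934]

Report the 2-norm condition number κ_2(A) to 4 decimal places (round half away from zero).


268.4000

form AᵀA = [6483486025/1217451664 -675352125/304362916; -675352125/304362916 281423125/304362916] with trace 45024725/7203856 and determinant 15625/28815424
λ_max, λ_min = (45024725/7203856 ± √2027113301075625/51895541268736)/2 = 25/4, 625/7203856
κ_2(A) = √(λ_max/λ_min) = √((25/4) / (625/7203856)) = 268.4000


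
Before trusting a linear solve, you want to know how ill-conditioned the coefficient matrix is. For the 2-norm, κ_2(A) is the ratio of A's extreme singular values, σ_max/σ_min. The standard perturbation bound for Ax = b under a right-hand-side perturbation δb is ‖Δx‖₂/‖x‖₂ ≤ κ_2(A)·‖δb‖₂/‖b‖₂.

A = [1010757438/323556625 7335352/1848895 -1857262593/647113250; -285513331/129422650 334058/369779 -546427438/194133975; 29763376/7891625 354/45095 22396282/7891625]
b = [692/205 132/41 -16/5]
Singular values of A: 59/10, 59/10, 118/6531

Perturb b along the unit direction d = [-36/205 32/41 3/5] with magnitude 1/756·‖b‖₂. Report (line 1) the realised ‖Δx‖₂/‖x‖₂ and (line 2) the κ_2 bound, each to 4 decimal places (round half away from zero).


0.4319
0.4319

σ_max = 59/10, σ_min = 118/6531
κ = σ_max/σ_min = (59/10)/(118/6531) = 326.5500
perturbation bound = 326.5500·1/756 = 0.4319
solve Ax = b  →  x = [-0.2478 0.4676 -0.7995]
‖b‖₂ = 5.6569 and ‖x‖₂ = 0.9588
Δx = A⁻¹·δb where δb = 1/756·5.6569·d; ‖Δx‖ = 0.4141
relative error = 0.4319
tightness: 0.4319 against a bound of 0.4319; the bound is attained (ratio 1)


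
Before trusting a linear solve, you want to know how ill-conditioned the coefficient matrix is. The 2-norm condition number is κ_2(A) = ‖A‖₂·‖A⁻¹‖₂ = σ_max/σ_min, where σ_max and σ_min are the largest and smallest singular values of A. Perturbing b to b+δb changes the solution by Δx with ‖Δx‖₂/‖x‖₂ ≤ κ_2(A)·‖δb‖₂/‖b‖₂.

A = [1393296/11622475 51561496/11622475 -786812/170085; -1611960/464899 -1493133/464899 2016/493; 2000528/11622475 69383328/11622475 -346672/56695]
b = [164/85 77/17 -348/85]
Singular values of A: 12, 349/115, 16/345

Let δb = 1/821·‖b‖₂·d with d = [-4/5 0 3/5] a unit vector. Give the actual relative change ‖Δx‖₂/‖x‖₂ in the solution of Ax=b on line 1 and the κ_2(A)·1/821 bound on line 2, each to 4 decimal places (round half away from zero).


0.0019
0.3152

σ_max = 12, σ_min = 16/345
condition number: 12 ÷ (16/345) = 258.7500
bound on ‖Δx‖/‖x‖: κ·ε = 258.7500·1/821 = 0.3152
solve Ax = b  →  x = [-14.7249 -60.9408 -59.2414]
2-norm of b is 6.4031; of x, 86.2563
Δx = A⁻¹·δb where δb = 1/821·6.4031·d; ‖Δx‖ = 0.1682
dividing the unrounded norms, ‖Δx‖/‖x‖ = 0.0019
so the bound overstates the realised error by a factor of ≈ 161.6517 (computed from the unrounded values)


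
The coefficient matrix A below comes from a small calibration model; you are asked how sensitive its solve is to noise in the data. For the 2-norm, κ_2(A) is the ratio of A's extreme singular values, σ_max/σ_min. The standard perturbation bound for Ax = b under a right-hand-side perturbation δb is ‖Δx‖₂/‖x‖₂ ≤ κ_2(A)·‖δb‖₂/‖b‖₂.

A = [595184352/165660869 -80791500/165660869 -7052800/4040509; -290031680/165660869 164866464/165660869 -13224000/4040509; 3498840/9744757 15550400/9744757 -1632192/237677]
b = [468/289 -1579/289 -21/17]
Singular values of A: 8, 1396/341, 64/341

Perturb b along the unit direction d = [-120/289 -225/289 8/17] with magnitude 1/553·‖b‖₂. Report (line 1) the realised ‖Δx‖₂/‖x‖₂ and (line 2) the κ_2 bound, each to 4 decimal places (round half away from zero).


σ_max = 8, σ_min = 64/341
κ_2(A) = 8 / (64/341) = 42.6250
bound on ‖Δx‖/‖x‖: κ·ε = 42.6250·1/553 = 0.0771
solve Ax = b  →  x = [4.3584 14.9194 3.8746]
‖b‖ = 5.8310, ‖x‖ = 16.0186
re-solving with b+δb shifts x by Δx of norm 0.0562
dividing the unrounded norms, ‖Δx‖/‖x‖ = 0.0035
tightness: 0.0035 against a bound of 0.0771 (unrounded ratio ≈ 0.0455)

0.0035
0.0771


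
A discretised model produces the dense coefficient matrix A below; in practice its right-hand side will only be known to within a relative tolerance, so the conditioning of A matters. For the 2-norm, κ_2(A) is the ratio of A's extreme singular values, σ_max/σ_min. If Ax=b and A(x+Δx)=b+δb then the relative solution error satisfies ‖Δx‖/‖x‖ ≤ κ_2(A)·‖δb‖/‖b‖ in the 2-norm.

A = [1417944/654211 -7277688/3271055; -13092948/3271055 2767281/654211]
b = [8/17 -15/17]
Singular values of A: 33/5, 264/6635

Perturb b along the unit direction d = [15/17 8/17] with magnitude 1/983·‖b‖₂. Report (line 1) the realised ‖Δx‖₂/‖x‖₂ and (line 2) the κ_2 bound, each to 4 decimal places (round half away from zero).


0.1687
0.1687

σ_max = 33/5, σ_min = 264/6635
condition number: (33/5) ÷ (264/6635) = 165.8750
κ_2(A)·‖δb‖/‖b‖ = 0.1687
solve Ax = b  →  x = [0.1045 -0.1097]
‖b‖ = 1.0000, ‖x‖ = 0.1515
re-solving with b+δb shifts x by Δx of norm 0.0256
relative error = 0.1687
tightness: 0.1687 against a bound of 0.1687; the bound is attained (ratio 1)


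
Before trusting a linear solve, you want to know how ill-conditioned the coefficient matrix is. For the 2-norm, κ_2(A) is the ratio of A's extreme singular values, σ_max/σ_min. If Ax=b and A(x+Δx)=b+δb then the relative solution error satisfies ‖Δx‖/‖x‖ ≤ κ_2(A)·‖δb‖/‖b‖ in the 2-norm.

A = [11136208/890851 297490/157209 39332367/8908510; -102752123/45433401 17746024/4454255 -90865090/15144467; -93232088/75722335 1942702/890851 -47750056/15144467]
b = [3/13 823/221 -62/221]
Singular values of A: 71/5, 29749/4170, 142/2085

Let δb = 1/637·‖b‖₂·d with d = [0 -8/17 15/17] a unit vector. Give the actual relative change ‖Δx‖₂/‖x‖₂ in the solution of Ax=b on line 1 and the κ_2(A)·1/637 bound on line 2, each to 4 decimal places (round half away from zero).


0.0029
0.3273

largest singular value 71/5, smallest 142/2085
κ = σ_max/σ_min = (71/5)/(142/2085) = 208.5000
κ_2(A)·‖δb‖/‖b‖ = 0.3273
solve Ax = b  →  x = [9.6118 -20.9752 -18.1717]
‖b‖ = 3.7417, ‖x‖ = 29.3693
re-solving with b+δb shifts x by Δx of norm 0.0862
relative error = 0.0029
so the bound overstates the realised error by a factor of ≈ 111.4597 (computed from the unrounded values)


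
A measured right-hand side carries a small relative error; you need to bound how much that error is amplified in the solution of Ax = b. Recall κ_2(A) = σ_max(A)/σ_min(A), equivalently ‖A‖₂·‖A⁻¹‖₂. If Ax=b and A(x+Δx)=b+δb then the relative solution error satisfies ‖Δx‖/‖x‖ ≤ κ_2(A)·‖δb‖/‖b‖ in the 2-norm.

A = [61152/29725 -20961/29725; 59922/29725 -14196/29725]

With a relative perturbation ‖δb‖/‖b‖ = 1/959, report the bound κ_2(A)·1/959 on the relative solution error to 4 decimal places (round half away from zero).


0.0214

form AᵀA = [8716068/1050625 -2535624/1050625; -2535624/1050625 762057/1050625] with trace 15165/1681 and determinant 324/1681
char-poly roots: 9 and 36/1681
κ = σ_max/σ_min = 3/(6/41) = 20.5000
bound on ‖Δx‖/‖x‖: κ·ε = 20.5000·1/959 = 0.0214


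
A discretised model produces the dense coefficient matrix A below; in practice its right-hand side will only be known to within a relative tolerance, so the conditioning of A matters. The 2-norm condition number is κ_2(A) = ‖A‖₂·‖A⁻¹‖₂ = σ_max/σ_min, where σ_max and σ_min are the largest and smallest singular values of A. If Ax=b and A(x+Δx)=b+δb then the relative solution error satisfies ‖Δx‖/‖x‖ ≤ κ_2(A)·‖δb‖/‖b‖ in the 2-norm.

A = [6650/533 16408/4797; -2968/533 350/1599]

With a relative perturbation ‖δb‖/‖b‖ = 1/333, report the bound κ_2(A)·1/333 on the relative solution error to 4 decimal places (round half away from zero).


0.0270

AᵀA = [313796/1681 627200/15129; 627200/15129 1599556/136161]; tr = 16072/81, det = 38416/81
char-poly roots: 196 and 196/81
κ_2(A) = √(λ_max/λ_min) = √(196 / (196/81)) = 9.0000
bound on ‖Δx‖/‖x‖: κ·ε = 9.0000·1/333 = 0.0270


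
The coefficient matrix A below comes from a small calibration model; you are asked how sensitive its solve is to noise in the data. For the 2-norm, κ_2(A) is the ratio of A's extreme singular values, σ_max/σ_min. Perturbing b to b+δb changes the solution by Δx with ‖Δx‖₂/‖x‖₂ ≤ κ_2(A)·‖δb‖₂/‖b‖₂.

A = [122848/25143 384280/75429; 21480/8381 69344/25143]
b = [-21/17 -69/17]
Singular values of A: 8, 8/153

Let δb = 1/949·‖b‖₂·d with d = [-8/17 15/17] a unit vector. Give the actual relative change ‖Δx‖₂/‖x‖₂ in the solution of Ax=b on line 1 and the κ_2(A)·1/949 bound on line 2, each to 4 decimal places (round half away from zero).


0.0015
0.1612

from the listed singular values, σ₁ = 8, σ_n = 8/153
κ = σ_max/σ_min = 8/(8/153) = 153.0000
perturbation bound = 153.0000·1/949 = 0.1612
solve Ax = b  →  x = [41.2888 -39.8405]
2-norm of b is 4.2426; of x, 57.3762
re-solving with b+δb shifts x by Δx of norm 0.0855
dividing the unrounded norms, ‖Δx‖/‖x‖ = 0.0015
so the bound overstates the realised error by a factor of ≈ 108.1896 (computed from the unrounded values)


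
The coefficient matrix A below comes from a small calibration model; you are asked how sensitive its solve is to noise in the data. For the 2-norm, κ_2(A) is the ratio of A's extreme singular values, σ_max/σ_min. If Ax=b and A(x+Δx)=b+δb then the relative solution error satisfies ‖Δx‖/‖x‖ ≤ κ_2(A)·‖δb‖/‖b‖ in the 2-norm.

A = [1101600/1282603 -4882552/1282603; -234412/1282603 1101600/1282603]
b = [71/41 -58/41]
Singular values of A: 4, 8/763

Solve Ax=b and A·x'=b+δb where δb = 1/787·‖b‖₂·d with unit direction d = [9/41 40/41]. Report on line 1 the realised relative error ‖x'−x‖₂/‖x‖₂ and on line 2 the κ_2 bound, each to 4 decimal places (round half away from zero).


0.0028
0.4848

from the listed singular values, σ₁ = 4, σ_n = 8/763
κ_2(A) = 4 / (8/763) = 381.5000
perturbation bound = 381.5000·1/787 = 0.4848
solve Ax = b  →  x = [-92.9390 -21.4238]
‖b‖ = 2.2361, ‖x‖ = 95.3763
with δb = [0.0006 0.0028], A·Δx = δb → ‖Δx‖ = 0.2710
relative error = 0.0028
so the bound overstates the realised error by a factor of ≈ 170.6143 (computed from the unrounded values)


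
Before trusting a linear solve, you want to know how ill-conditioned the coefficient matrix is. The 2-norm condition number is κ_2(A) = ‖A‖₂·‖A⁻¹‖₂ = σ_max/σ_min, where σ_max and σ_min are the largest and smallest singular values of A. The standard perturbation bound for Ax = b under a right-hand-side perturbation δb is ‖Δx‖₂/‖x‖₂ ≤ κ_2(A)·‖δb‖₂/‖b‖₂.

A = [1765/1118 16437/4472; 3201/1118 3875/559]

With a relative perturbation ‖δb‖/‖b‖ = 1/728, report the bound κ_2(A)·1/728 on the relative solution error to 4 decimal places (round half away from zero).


0.2363

AᵀA = [6680813/624962 128242305/4999696; 128242305/4999696 1231174969/19998784]; tr = 8550065/118336, det = 83521/473344
eigenvalues of AᵀA: λ = (tr ± √(tr²−4·det))/2 = 289/4, 289/118336
σ_max=√(289/4)=(17/2), σ_min=√(289/118336)=(17/344) → κ = 172.0000
perturbation bound = 172.0000·1/728 = 0.2363


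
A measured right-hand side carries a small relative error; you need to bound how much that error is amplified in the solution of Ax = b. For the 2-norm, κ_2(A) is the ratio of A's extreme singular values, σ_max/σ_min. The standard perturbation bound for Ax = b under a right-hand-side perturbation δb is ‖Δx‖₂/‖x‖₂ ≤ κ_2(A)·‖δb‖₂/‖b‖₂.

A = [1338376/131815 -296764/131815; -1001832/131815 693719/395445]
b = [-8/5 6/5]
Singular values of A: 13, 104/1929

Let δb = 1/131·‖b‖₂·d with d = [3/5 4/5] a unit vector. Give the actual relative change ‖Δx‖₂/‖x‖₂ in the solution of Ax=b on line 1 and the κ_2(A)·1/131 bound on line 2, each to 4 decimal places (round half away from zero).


from the listed singular values, σ₁ = 13, σ_n = 104/1929
κ_2(A) = 13 / (104/1929) = 241.1250
perturbation bound = 241.1250·1/131 = 1.8406
solve Ax = b  →  x = [-0.1501 0.0338]
2-norm of b is 2.0000; of x, 0.1538
Δx = A⁻¹·δb where δb = 1/131·2.0000·d; ‖Δx‖ = 0.2832
relative error = 1.8406
realised/bound = 1 exactly: the bound is attained for this b and d

1.8406
1.8406


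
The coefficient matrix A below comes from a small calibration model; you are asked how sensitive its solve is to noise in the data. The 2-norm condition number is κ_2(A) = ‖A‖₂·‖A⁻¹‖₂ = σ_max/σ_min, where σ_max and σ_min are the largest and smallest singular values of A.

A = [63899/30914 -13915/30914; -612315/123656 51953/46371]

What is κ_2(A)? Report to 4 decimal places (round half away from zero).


AᵀA = [2605082689/90478144 -73267315/11309768; -73267315/11309768 74195869/50893956]; tr = 14653705/484416, det = 14641/1937664
eigenvalues of AᵀA: λ = (tr ± √(tr²−4·det))/2 = 121/4, 121/484416
so κ_2 = √((121/4) / (121/484416)) = 348.0000

348.0000


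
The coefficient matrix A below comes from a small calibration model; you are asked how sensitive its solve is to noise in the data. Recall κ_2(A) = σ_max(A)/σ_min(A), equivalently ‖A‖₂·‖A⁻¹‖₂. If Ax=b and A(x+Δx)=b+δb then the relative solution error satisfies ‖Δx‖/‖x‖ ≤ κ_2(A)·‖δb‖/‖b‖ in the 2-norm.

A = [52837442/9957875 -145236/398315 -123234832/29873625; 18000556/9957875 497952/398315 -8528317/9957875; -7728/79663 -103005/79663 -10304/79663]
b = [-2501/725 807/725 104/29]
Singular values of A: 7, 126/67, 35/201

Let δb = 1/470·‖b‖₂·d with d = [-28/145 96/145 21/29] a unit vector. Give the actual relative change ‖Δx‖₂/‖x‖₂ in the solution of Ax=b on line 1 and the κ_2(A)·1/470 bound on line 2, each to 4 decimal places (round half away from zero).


0.0027
0.0855

σ_max = 7, σ_min = 35/201
κ_2(A) = 7 / (35/201) = 40.2000
perturbation bound = 40.2000·1/470 = 0.0855
solve Ax = b  →  x = [13.0338 -5.5613 18.0927]
‖b‖ = 5.0990, ‖x‖ = 22.9816
with δb = [-0.0021 0.0072 0.0079], A·Δx = δb → ‖Δx‖ = 0.0623
dividing the unrounded norms, ‖Δx‖/‖x‖ = 0.0027
tightness: 0.0027 against a bound of 0.0855 (unrounded ratio ≈ 0.0317)


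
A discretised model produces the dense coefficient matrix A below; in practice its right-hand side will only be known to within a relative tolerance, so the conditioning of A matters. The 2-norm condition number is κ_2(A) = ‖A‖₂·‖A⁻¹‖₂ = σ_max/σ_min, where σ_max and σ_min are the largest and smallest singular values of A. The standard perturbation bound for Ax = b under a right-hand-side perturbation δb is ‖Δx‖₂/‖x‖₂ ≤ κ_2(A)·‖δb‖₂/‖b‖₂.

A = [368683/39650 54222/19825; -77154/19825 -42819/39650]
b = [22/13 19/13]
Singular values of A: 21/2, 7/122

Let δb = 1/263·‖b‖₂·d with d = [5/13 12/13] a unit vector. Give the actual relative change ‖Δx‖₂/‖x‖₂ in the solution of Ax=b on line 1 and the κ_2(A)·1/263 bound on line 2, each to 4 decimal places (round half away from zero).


0.0043
0.6958

from the listed singular values, σ₁ = 21/2, σ_n = 7/122
condition number: (21/2) ÷ (7/122) = 183.0000
perturbation bound = 183.0000·1/263 = 0.6958
solve Ax = b  →  x = [-9.6686 33.4895]
2-norm of b is 2.2361; of x, 34.8573
re-solving with b+δb shifts x by Δx of norm 0.1482
relative error = 0.0043
tightness: 0.0043 against a bound of 0.6958 (unrounded ratio ≈ 0.0061)


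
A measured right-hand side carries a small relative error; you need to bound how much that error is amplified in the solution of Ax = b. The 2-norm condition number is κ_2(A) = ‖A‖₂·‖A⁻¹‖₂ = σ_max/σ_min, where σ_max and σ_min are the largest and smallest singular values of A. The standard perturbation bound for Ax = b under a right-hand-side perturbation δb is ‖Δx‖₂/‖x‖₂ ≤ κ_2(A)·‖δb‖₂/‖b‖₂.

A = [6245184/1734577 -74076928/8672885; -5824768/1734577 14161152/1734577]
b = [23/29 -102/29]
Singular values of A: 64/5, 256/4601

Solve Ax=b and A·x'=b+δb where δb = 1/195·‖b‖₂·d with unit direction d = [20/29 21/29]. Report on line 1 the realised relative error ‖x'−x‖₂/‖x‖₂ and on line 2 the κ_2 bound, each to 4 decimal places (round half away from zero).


from the listed singular values, σ₁ = 64/5, σ_n = 256/4601
κ = σ_max/σ_min = (64/5)/(256/4601) = 230.0500
κ_2(A)·‖δb‖/‖b‖ = 1.1797
solve Ax = b  →  x = [-33.0901 -14.0415]
2-norm of b is 3.6056; of x, 35.9461
Δx = A⁻¹·δb where δb = 1/195·3.6056·d; ‖Δx‖ = 0.3323
relative error = 0.0092
so the bound overstates the realised error by a factor of ≈ 127.6115 (computed from the unrounded values)

0.0092
1.1797


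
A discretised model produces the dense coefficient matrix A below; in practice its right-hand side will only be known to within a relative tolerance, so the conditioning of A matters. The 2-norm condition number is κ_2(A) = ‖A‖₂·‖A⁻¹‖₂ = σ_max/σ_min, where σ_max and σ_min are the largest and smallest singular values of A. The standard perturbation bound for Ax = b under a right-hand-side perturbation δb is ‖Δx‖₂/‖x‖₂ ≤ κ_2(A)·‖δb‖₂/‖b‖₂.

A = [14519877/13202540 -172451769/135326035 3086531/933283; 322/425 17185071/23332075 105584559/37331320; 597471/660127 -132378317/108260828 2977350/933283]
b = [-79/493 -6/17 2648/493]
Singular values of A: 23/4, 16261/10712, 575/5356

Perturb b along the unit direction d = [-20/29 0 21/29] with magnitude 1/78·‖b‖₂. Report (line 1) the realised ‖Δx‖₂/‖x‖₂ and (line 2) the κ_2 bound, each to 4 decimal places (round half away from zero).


0.0172
0.6867

σ_max = 23/4, σ_min = 575/5356
κ_2(A) = (23/4) / (575/5356) = 53.5600
perturbation bound = 53.5600·1/78 = 0.6867
solve Ax = b  →  x = [-35.6227 -3.6854 10.3775]
2-norm of b is 5.3852; of x, 37.2861
re-solving with b+δb shifts x by Δx of norm 0.6431
dividing the unrounded norms, ‖Δx‖/‖x‖ = 0.0172
realised/bound (from unrounded values) ≈ 0.0251


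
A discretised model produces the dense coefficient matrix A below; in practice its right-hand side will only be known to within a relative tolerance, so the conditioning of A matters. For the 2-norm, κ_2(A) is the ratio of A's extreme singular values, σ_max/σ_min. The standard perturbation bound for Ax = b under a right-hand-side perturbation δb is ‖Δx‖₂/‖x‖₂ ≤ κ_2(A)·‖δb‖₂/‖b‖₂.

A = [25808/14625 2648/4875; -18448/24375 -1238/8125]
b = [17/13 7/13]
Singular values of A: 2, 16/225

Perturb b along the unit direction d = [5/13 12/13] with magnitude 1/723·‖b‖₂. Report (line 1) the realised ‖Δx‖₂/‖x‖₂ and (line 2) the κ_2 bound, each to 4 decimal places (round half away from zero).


largest singular value 2, smallest 16/225
condition number: 2 ÷ (16/225) = 28.1250
κ_2(A)·‖δb‖/‖b‖ = 0.0389
solve Ax = b  →  x = [-3.4575 13.6400]
2-norm of b is 1.4142; of x, 14.0714
Δx = A⁻¹·δb where δb = 1/723·1.4142·d; ‖Δx‖ = 0.0275
realised ‖Δx‖/‖x‖ = 0.0020
so the bound overstates the realised error by a factor of ≈ 19.8999 (computed from the unrounded values)

0.0020
0.0389


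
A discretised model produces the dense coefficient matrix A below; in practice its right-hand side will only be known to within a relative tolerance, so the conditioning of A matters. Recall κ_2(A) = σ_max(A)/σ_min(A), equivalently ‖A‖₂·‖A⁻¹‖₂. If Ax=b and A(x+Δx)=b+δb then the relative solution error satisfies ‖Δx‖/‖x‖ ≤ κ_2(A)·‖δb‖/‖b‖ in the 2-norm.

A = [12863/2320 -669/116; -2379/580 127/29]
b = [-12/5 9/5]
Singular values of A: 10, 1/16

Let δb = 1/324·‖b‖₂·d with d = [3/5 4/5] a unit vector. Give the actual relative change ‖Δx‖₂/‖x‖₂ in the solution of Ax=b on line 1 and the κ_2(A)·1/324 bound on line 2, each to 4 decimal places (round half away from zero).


σ_max = 10, σ_min = 1/16
condition number: 10 ÷ (1/16) = 160.0000
κ_2(A)·‖δb‖/‖b‖ = 0.4938
solve Ax = b  →  x = [-0.2069 0.2172]
2-norm of b is 3.0000; of x, 0.3000
re-solving with b+δb shifts x by Δx of norm 0.1481
realised ‖Δx‖/‖x‖ = 0.4938
tightness: 0.4938 against a bound of 0.4938; the bound is attained (ratio 1)

0.4938
0.4938


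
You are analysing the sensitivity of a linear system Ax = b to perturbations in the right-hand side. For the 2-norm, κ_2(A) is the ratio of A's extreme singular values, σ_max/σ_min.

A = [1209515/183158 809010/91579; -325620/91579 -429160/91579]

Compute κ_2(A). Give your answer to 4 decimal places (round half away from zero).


336.6875

form AᵀA = [6529550425/116079076 2176463475/29019769; 2176463475/29019769 2901991300/29019769] with trace 18137515625/116079076 and determinant 6250000/29019769
eigenvalues of AᵀA: λ = (tr ± √(tr²−4·det))/2 = 625/4, 40000/29019769
so κ_2 = √((625/4) / (40000/29019769)) = 336.6875


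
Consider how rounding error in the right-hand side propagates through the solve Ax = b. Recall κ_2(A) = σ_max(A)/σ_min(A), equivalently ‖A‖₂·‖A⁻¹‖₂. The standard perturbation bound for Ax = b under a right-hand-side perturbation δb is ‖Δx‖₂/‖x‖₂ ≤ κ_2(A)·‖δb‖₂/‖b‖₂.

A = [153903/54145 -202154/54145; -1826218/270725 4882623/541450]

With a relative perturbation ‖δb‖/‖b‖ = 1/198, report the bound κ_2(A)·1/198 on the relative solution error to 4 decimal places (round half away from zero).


form AᵀA = [23238020821/433680625 -30983252553/433680625; -30983252553/433680625 165246339241/1734722500] with trace 10327936901/69388900 and determinant 13845841/69388900
char-poly roots: 3721/25 and 3721/2775556
κ = σ_max/σ_min = (61/5)/(61/1666) = 333.2000
bound on ‖Δx‖/‖x‖: κ·ε = 333.2000·1/198 = 1.6828

1.6828


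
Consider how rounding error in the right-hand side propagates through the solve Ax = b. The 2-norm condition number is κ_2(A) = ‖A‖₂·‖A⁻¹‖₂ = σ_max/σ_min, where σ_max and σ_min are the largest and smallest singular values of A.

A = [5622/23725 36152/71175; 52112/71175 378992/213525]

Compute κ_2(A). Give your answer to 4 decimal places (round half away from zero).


82.1250

AᵀA = [4800196/8105409 34526800/24316227; 34526800/24316227 248636224/72948681]; tr = 1726852/431649, det = 1024/431649
char-poly roots: 4 and 256/431649
κ_2(A) = √(λ_max/λ_min) = √(4 / (256/431649)) = 82.1250


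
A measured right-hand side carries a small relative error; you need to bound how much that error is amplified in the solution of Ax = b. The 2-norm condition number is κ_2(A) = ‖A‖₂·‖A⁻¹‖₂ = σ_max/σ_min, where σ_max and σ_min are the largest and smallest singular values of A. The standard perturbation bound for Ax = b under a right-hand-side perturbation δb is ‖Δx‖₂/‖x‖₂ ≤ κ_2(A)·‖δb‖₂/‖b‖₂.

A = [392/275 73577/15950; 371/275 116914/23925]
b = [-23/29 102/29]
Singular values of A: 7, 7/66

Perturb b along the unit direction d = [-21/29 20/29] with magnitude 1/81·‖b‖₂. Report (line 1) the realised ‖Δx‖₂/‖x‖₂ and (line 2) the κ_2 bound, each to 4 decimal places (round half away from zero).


largest singular value 7, smallest 7/66
κ = σ_max/σ_min = 7/(7/66) = 66.0000
perturbation bound = 66.0000·1/81 = 0.8148
solve Ax = b  →  x = [-27.0743 8.1943]
‖b‖₂ = 3.6056 and ‖x‖₂ = 28.2872
δb = ε·‖b‖·d = [-0.0322 0.0307]; solving A·Δx = δb gives ‖Δx‖ = 0.4197
dividing the unrounded norms, ‖Δx‖/‖x‖ = 0.0148
so the bound overstates the realised error by a factor of ≈ 54.9181 (computed from the unrounded values)

0.0148
0.8148


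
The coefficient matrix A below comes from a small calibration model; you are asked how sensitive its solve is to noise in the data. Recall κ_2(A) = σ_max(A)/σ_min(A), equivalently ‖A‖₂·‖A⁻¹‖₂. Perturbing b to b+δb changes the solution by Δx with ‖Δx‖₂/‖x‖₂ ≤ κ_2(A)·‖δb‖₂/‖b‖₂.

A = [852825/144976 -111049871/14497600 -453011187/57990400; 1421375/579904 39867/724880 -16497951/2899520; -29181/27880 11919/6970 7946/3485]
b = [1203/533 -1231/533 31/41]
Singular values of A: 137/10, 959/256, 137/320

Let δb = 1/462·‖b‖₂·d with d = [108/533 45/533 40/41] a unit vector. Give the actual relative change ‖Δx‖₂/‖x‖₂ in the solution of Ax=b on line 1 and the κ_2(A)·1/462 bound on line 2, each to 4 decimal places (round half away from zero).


largest singular value 137/10, smallest 137/320
κ_2(A) = (137/10) / (137/320) = 32.0000
worst-case relative error ≤ 32.0000 × 1/462 = 0.0693
solve Ax = b  →  x = [2.0953 -0.0198 1.3083]
2-norm of b is 3.3166; of x, 2.4703
δb = ε·‖b‖·d = [0.0015 0.0006 0.0070]; solving A·Δx = δb gives ‖Δx‖ = 0.0168
relative error = 0.0068
so the bound overstates the realised error by a factor of ≈ 10.2042 (computed from the unrounded values)

0.0068
0.0693


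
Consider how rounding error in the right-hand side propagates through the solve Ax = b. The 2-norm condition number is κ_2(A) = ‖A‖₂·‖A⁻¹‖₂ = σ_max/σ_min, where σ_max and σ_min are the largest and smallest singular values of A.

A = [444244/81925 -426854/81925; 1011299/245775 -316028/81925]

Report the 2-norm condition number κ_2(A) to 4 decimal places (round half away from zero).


M = AᵀA = [111956010049/2416214025 -7107846284/161080935; -7107846284/161080935 11283121364/268468225]. tr(M)=10154773/114921, det(M)=19518724/71825625
char-poly roots: 2209/25 and 8836/2873025
κ_2(A) = √(λ_max/λ_min) = √((2209/25) / (8836/2873025)) = 169.5000

169.5000


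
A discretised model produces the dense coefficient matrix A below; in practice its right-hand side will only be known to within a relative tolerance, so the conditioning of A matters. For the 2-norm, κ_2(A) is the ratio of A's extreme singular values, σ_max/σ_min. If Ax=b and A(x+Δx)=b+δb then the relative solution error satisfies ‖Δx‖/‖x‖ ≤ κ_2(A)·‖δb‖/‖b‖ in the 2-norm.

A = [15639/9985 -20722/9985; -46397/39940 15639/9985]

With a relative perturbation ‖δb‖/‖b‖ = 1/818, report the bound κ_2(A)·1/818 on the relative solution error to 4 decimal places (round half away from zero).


form AᵀA = [1213186949/319040720 -404377623/79760180; -404377623/79760180 134795921/19940045] with trace 673984337/63808144 and determinant 28561/15952036
λ_max, λ_min = (673984337/63808144 ± √454225727730917025/4071479240724736)/2 = 169/16, 676/3988009
κ_2(A) = √(λ_max/λ_min) = √((169/16) / (676/3988009)) = 249.6250
κ_2(A)·‖δb‖/‖b‖ = 0.3052

0.3052


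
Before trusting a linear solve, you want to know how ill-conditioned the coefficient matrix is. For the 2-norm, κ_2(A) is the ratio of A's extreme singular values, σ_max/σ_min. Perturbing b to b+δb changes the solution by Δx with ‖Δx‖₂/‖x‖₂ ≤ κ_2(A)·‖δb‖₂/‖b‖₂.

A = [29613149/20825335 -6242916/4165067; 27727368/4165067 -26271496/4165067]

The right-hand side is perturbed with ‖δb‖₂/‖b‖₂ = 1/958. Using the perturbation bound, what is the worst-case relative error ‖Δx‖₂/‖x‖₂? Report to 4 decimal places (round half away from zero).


AᵀA = [11955450326521/257997964225 -2276662456404/51599592845; -2276662456404/51599592845 433768888912/10319918569]; tr = 27110193281/306775225, det = 312299584/306775225
char-poly roots: 2209/25 and 141376/12271009
so κ_2 = √((2209/25) / (141376/12271009)) = 87.5750
perturbation bound = 87.5750·1/958 = 0.0914

0.0914


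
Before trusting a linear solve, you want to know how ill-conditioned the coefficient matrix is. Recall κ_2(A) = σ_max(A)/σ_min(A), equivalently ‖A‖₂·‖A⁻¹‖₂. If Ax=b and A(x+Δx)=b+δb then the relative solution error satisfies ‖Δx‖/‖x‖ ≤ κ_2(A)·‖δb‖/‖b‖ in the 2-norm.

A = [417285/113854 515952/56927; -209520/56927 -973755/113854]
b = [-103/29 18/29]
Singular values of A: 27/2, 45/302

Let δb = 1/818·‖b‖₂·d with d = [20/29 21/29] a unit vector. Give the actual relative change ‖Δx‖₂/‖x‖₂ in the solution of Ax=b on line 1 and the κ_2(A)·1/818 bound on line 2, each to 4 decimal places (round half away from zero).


0.0022
0.1108

from the listed singular values, σ₁ = 27/2, σ_n = 45/302
condition number: (27/2) ÷ (45/302) = 90.6000
worst-case relative error ≤ 90.6000 × 1/818 = 0.1108
solve Ax = b  →  x = [12.3043 -5.3675]
2-norm of b is 3.6056; of x, 13.4241
δb = ε·‖b‖·d = [0.0030 0.0032]; solving A·Δx = δb gives ‖Δx‖ = 0.0296
relative error = 0.0022
so the bound overstates the realised error by a factor of ≈ 50.2627 (computed from the unrounded values)


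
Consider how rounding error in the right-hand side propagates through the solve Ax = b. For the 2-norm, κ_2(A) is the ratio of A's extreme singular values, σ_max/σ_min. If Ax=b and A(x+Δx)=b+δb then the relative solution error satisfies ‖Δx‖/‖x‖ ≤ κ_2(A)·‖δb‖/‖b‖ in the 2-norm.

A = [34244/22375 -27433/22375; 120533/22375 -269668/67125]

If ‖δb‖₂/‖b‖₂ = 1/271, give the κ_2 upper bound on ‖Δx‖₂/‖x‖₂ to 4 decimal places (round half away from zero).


form AᵀA = [25121369/801025 -56515424/2403075; -56515424/2403075 127190329/7209225] with trace 14131306/288369 and determinant 60025/288369
char-poly roots: 49 and 1225/288369
κ = σ_max/σ_min = 7/(35/537) = 107.4000
worst-case relative error ≤ 107.4000 × 1/271 = 0.3963

0.3963


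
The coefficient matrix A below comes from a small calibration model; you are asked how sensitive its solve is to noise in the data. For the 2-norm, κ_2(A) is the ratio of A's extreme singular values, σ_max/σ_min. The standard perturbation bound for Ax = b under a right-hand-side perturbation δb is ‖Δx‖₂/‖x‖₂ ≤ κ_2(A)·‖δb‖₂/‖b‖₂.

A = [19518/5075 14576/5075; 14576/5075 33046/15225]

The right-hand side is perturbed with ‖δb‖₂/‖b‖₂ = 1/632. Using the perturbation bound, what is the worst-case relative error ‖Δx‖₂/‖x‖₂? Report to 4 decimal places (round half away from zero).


M = AᵀA = [23736484/1030225 53406464/3090675; 53406464/3090675 120167044/9272025]. tr(M)=13351816/370881, det(M)=400/41209
solving λ² − 13351816/370881·λ + 400/41209 = 0 gives λ = 36, 100/370881
so κ_2 = √(36 / (100/370881)) = 365.4000
worst-case relative error ≤ 365.4000 × 1/632 = 0.5782

0.5782
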